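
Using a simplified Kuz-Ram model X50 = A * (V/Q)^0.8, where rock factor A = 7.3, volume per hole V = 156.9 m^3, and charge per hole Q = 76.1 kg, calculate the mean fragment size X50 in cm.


Compute V/Q:
V/Q = 156.9 / 76.1 = 2.061760841
Raise to the power 0.8:
(V/Q)^0.8 = 2.061760841^0.8 = 1.783982663
Multiply by A:
X50 = 7.3 * 1.783982663
= 13.0231 cm

13.0231 cm


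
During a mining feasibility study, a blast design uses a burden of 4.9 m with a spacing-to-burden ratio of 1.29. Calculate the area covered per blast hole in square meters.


30.9729 m^2

First, find the spacing:
Spacing = burden * ratio = 4.9 * 1.29
= 6.321 m
Then, calculate the area:
Area = burden * spacing = 4.9 * 6.321
= 30.9729 m^2


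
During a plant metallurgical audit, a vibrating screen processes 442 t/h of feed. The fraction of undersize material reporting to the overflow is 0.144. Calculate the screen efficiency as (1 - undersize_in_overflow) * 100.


Screen efficiency = (1 - fraction of undersize in overflow) * 100
= (1 - 0.144) * 100
= 0.856 * 100
= 85.6%

85.6%


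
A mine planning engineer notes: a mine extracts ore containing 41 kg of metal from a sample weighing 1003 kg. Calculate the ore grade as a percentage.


4.0877%

Ore grade = (metal mass / ore mass) * 100
= (41 / 1003) * 100
= 0.0408773679 * 100
= 4.0877%


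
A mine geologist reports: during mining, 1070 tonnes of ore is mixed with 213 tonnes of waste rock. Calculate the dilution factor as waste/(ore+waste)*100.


Total material = ore + waste
= 1070 + 213 = 1283 tonnes
Dilution = waste / total * 100
= 213 / 1283 * 100
= 0.1660171473 * 100
= 16.6017%

16.6017%


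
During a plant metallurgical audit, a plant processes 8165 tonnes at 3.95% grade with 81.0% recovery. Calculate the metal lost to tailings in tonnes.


61.2783 tonnes

Total metal in feed:
= 8165 * 3.95 / 100 = 322.5175 tonnes
Metal recovered:
= 322.5175 * 81.0 / 100 = 261.239175 tonnes
Metal lost to tailings:
= 322.5175 - 261.239175
= 61.2783 tonnes


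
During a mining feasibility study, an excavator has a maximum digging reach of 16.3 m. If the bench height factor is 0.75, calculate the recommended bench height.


12.225 m

Bench height = reach * factor
= 16.3 * 0.75
= 12.225 m


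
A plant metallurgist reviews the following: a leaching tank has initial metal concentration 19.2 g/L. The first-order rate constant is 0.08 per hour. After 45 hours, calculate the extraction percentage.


Compute the exponent:
-k * t = -0.08 * 45 = -3.6
Remaining concentration:
C = 19.2 * exp(-3.6)
= 19.2 * 0.02732372245
= 0.524615471 g/L
Extracted = 19.2 - 0.524615471 = 18.67538453 g/L
Extraction % = 18.67538453 / 19.2 * 100
= 97.2676%

97.2676%


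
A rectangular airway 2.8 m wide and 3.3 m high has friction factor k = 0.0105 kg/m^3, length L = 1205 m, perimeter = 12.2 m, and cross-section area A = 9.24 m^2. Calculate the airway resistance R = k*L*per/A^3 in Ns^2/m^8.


Compute the numerator:
k * L * per = 0.0105 * 1205 * 12.2
= 154.3605
Compute the denominator:
A^3 = 9.24^3 = 788.889024
Resistance:
R = 154.3605 / 788.889024
= 0.1957 Ns^2/m^8

0.1957 Ns^2/m^8


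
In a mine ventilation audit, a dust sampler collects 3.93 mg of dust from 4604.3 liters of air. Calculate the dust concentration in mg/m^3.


0.8535 mg/m^3

Convert liters to m^3: 1 m^3 = 1000 L
Concentration = mass / volume * 1000
= 3.93 / 4604.3 * 1000
= 0.0008535499424 * 1000
= 0.8535 mg/m^3


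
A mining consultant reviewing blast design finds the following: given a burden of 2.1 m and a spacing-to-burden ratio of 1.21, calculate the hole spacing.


Spacing = burden * ratio
= 2.1 * 1.21
= 2.541 m

2.541 m


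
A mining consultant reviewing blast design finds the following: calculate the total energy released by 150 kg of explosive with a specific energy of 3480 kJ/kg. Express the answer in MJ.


Energy = mass * specific_energy / 1000
= 150 * 3480 / 1000
= 522000 / 1000
= 522.0 MJ

522.0 MJ


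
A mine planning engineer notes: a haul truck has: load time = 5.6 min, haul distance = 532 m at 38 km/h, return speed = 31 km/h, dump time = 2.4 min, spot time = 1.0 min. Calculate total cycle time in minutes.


Convert haul speed to m/min: 38 * 1000/60 = 633.3333333 m/min
Haul time = 532 / 633.3333333 = 0.84 min
Convert return speed to m/min: 31 * 1000/60 = 516.6666667 m/min
Return time = 532 / 516.6666667 = 1.029677419 min
Total cycle time:
= 5.6 + 0.84 + 2.4 + 1.029677419 + 1.0
= 10.8697 min

10.8697 min


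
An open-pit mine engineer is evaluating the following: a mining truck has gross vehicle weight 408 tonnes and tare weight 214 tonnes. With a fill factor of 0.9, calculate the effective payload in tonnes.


Maximum payload = gross - tare
= 408 - 214 = 194 tonnes
Effective payload = max payload * fill factor
= 194 * 0.9
= 174.6 tonnes

174.6 tonnes


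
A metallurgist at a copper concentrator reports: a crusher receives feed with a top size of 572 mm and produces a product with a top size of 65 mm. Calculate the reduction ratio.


Reduction ratio = feed size / product size
= 572 / 65
= 8.8

8.8


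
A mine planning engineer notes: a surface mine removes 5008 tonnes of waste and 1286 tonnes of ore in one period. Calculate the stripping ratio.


3.8942

Stripping ratio = waste tonnage / ore tonnage
= 5008 / 1286
= 3.8942


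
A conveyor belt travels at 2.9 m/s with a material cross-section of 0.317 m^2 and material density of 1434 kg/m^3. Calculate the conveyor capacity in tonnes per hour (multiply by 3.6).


4745.7943 t/h

Volumetric flow = speed * area
= 2.9 * 0.317 = 0.9193 m^3/s
Mass flow = volumetric * density
= 0.9193 * 1434 = 1318.2762 kg/s
Convert to t/h: multiply by 3.6
Capacity = 1318.2762 * 3.6
= 4745.7943 t/h


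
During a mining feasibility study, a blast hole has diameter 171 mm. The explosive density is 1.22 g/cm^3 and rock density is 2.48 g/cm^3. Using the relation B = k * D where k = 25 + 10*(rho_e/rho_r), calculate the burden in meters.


First, compute k:
rho_e / rho_r = 1.22 / 2.48 = 0.4919354839
k = 25 + 10 * 0.4919354839 = 29.91935484
Then, compute burden:
B = k * D / 1000 = 29.91935484 * 171 / 1000
= 5116.209677 / 1000
= 5.1162 m

5.1162 m


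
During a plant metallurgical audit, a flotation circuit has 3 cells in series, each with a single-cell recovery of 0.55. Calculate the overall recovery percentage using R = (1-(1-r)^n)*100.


90.8875%

Complement of single-cell recovery:
1 - r = 1 - 0.55 = 0.45
Raise to power n:
(1 - r)^3 = 0.45^3 = 0.091125
Overall recovery:
R = (1 - 0.091125) * 100
= 90.8875%


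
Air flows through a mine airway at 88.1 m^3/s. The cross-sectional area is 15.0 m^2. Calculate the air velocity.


Velocity = flow rate / cross-sectional area
= 88.1 / 15.0
= 5.8733 m/s

5.8733 m/s


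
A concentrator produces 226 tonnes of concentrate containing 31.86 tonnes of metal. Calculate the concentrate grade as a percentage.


14.0973%

Grade = (metal in concentrate / concentrate mass) * 100
= (31.86 / 226) * 100
= 0.1409734513 * 100
= 14.0973%


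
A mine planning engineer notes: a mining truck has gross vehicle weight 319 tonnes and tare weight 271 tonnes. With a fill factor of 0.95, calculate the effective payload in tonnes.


Maximum payload = gross - tare
= 319 - 271 = 48 tonnes
Effective payload = max payload * fill factor
= 48 * 0.95
= 45.6 tonnes

45.6 tonnes


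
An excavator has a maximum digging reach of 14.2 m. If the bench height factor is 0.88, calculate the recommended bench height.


Bench height = reach * factor
= 14.2 * 0.88
= 12.496 m

12.496 m


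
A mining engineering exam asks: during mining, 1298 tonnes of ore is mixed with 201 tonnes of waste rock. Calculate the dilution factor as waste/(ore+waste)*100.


Total material = ore + waste
= 1298 + 201 = 1499 tonnes
Dilution = waste / total * 100
= 201 / 1499 * 100
= 0.1340893929 * 100
= 13.4089%

13.4089%


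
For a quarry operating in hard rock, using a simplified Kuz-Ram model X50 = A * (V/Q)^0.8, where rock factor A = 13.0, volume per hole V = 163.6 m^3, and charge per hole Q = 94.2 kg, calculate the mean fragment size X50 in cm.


Compute V/Q:
V/Q = 163.6 / 94.2 = 1.736730361
Raise to the power 0.8:
(V/Q)^0.8 = 1.736730361^0.8 = 1.555198817
Multiply by A:
X50 = 13.0 * 1.555198817
= 20.2176 cm

20.2176 cm


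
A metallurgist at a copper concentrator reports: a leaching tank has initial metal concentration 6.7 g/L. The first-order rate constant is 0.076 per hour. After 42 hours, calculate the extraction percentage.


Compute the exponent:
-k * t = -0.076 * 42 = -3.192
Remaining concentration:
C = 6.7 * exp(-3.192)
= 6.7 * 0.04108960949
= 0.2753003836 g/L
Extracted = 6.7 - 0.2753003836 = 6.424699616 g/L
Extraction % = 6.424699616 / 6.7 * 100
= 95.891%

95.891%


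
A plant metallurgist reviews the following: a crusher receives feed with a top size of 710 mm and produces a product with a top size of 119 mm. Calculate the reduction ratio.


Reduction ratio = feed size / product size
= 710 / 119
= 5.9664

5.9664


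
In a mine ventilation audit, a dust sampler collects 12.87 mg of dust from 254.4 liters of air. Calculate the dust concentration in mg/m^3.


Convert liters to m^3: 1 m^3 = 1000 L
Concentration = mass / volume * 1000
= 12.87 / 254.4 * 1000
= 0.05058962264 * 1000
= 50.5896 mg/m^3

50.5896 mg/m^3


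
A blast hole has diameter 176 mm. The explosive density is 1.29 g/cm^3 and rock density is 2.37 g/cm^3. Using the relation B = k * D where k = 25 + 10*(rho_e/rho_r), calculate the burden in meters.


5.358 m

First, compute k:
rho_e / rho_r = 1.29 / 2.37 = 0.5443037975
k = 25 + 10 * 0.5443037975 = 30.44303797
Then, compute burden:
B = k * D / 1000 = 30.44303797 * 176 / 1000
= 5357.974684 / 1000
= 5.358 m


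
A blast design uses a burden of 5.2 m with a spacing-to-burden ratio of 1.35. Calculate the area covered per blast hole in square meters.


First, find the spacing:
Spacing = burden * ratio = 5.2 * 1.35
= 7.02 m
Then, calculate the area:
Area = burden * spacing = 5.2 * 7.02
= 36.504 m^2

36.504 m^2


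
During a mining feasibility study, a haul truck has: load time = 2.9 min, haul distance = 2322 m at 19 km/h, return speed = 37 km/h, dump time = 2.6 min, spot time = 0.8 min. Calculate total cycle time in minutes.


Convert haul speed to m/min: 19 * 1000/60 = 316.6666667 m/min
Haul time = 2322 / 316.6666667 = 7.332631579 min
Convert return speed to m/min: 37 * 1000/60 = 616.6666667 m/min
Return time = 2322 / 616.6666667 = 3.765405405 min
Total cycle time:
= 2.9 + 7.332631579 + 2.6 + 3.765405405 + 0.8
= 17.398 min

17.398 min


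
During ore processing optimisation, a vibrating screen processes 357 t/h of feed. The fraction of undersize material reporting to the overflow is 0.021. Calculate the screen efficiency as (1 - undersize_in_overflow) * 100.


97.9%

Screen efficiency = (1 - fraction of undersize in overflow) * 100
= (1 - 0.021) * 100
= 0.979 * 100
= 97.9%


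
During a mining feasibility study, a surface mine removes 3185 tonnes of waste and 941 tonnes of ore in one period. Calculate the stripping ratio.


3.3847

Stripping ratio = waste tonnage / ore tonnage
= 3185 / 941
= 3.3847


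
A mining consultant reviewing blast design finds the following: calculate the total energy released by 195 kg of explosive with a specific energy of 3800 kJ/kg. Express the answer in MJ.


Energy = mass * specific_energy / 1000
= 195 * 3800 / 1000
= 741000 / 1000
= 741.0 MJ

741.0 MJ


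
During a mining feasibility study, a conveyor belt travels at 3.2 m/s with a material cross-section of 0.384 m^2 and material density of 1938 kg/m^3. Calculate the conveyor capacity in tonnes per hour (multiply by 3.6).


Volumetric flow = speed * area
= 3.2 * 0.384 = 1.2288 m^3/s
Mass flow = volumetric * density
= 1.2288 * 1938 = 2381.4144 kg/s
Convert to t/h: multiply by 3.6
Capacity = 2381.4144 * 3.6
= 8573.0918 t/h

8573.0918 t/h


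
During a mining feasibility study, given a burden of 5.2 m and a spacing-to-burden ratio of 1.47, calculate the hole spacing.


7.644 m

Spacing = burden * ratio
= 5.2 * 1.47
= 7.644 m


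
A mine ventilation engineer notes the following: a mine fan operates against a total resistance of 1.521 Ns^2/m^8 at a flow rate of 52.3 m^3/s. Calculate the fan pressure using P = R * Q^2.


4160.3761 Pa

Compute Q^2:
Q^2 = 52.3^2 = 2735.29
Compute pressure:
P = R * Q^2 = 1.521 * 2735.29
= 4160.3761 Pa


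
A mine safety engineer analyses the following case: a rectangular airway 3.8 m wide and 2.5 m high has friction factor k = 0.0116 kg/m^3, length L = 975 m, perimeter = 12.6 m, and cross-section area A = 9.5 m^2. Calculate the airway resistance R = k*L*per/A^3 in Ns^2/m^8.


0.1662 Ns^2/m^8

Compute the numerator:
k * L * per = 0.0116 * 975 * 12.6
= 142.506
Compute the denominator:
A^3 = 9.5^3 = 857.375
Resistance:
R = 142.506 / 857.375
= 0.1662 Ns^2/m^8


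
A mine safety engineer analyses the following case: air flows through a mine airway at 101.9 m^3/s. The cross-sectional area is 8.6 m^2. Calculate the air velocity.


Velocity = flow rate / cross-sectional area
= 101.9 / 8.6
= 11.8488 m/s

11.8488 m/s


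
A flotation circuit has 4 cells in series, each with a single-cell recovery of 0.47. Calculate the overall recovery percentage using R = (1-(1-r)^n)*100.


Complement of single-cell recovery:
1 - r = 1 - 0.47 = 0.53
Raise to power n:
(1 - r)^4 = 0.53^4 = 0.07890481
Overall recovery:
R = (1 - 0.07890481) * 100
= 92.1095%

92.1095%


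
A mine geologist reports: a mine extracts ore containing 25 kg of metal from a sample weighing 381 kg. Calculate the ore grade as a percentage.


6.5617%

Ore grade = (metal mass / ore mass) * 100
= (25 / 381) * 100
= 0.0656167979 * 100
= 6.5617%


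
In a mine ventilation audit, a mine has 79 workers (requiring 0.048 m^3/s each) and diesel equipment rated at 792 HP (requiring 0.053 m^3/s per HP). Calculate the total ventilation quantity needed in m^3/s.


45.768 m^3/s

Airflow for workers:
Q_people = 79 * 0.048 = 3.792 m^3/s
Airflow for diesel equipment:
Q_diesel = 792 * 0.053 = 41.976 m^3/s
Total ventilation:
Q_total = 3.792 + 41.976
= 45.768 m^3/s


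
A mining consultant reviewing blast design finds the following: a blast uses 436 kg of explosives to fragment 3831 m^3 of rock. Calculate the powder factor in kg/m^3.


0.1138 kg/m^3

Powder factor = explosive mass / rock volume
= 436 / 3831
= 0.1138 kg/m^3


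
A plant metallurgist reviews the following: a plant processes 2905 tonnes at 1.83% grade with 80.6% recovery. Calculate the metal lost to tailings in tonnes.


10.3133 tonnes

Total metal in feed:
= 2905 * 1.83 / 100 = 53.1615 tonnes
Metal recovered:
= 53.1615 * 80.6 / 100 = 42.848169 tonnes
Metal lost to tailings:
= 53.1615 - 42.848169
= 10.3133 tonnes


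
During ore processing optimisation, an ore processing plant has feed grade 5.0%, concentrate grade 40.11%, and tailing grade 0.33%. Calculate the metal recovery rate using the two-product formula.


94.1748%

Using the two-product formula:
R = 100 * c * (f - t) / (f * (c - t))
Numerator = 100 * 40.11 * (5.0 - 0.33)
= 100 * 40.11 * 4.67
= 18731.37
Denominator = 5.0 * (40.11 - 0.33)
= 5.0 * 39.78
= 198.9
R = 18731.37 / 198.9
= 94.1748%


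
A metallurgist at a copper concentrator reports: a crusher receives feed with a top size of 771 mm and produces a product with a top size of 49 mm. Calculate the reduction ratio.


15.7347

Reduction ratio = feed size / product size
= 771 / 49
= 15.7347


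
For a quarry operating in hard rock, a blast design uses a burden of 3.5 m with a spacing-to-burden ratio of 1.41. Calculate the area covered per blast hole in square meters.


First, find the spacing:
Spacing = burden * ratio = 3.5 * 1.41
= 4.935 m
Then, calculate the area:
Area = burden * spacing = 3.5 * 4.935
= 17.2725 m^2

17.2725 m^2


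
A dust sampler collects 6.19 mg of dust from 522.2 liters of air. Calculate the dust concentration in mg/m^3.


11.8537 mg/m^3

Convert liters to m^3: 1 m^3 = 1000 L
Concentration = mass / volume * 1000
= 6.19 / 522.2 * 1000
= 0.0118536959 * 1000
= 11.8537 mg/m^3


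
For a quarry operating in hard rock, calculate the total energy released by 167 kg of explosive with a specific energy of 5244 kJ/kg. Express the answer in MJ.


Energy = mass * specific_energy / 1000
= 167 * 5244 / 1000
= 875748 / 1000
= 875.748 MJ

875.748 MJ


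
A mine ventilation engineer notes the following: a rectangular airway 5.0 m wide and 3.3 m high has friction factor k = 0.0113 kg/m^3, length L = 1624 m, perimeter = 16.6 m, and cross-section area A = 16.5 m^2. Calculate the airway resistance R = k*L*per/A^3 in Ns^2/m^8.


Compute the numerator:
k * L * per = 0.0113 * 1624 * 16.6
= 304.62992
Compute the denominator:
A^3 = 16.5^3 = 4492.125
Resistance:
R = 304.62992 / 4492.125
= 0.0678 Ns^2/m^8

0.0678 Ns^2/m^8


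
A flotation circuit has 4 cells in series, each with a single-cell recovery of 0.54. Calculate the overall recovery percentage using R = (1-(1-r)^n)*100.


Complement of single-cell recovery:
1 - r = 1 - 0.54 = 0.46
Raise to power n:
(1 - r)^4 = 0.46^4 = 0.04477456
Overall recovery:
R = (1 - 0.04477456) * 100
= 95.5225%

95.5225%


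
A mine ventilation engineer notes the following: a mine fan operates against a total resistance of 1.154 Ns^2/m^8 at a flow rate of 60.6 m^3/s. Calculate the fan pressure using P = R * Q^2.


4237.9034 Pa

Compute Q^2:
Q^2 = 60.6^2 = 3672.36
Compute pressure:
P = R * Q^2 = 1.154 * 3672.36
= 4237.9034 Pa


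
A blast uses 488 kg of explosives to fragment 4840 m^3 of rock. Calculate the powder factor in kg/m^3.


0.1008 kg/m^3

Powder factor = explosive mass / rock volume
= 488 / 4840
= 0.1008 kg/m^3


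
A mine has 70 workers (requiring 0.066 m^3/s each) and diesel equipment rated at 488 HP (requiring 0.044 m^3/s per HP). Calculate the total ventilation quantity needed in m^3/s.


26.092 m^3/s

Airflow for workers:
Q_people = 70 * 0.066 = 4.62 m^3/s
Airflow for diesel equipment:
Q_diesel = 488 * 0.044 = 21.472 m^3/s
Total ventilation:
Q_total = 4.62 + 21.472
= 26.092 m^3/s


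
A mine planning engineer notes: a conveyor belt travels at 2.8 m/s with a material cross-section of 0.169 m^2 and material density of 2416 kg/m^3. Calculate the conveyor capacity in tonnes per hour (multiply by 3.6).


4115.7043 t/h

Volumetric flow = speed * area
= 2.8 * 0.169 = 0.4732 m^3/s
Mass flow = volumetric * density
= 0.4732 * 2416 = 1143.2512 kg/s
Convert to t/h: multiply by 3.6
Capacity = 1143.2512 * 3.6
= 4115.7043 t/h


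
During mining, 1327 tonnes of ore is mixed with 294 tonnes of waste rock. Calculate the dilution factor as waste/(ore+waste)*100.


Total material = ore + waste
= 1327 + 294 = 1621 tonnes
Dilution = waste / total * 100
= 294 / 1621 * 100
= 0.181369525 * 100
= 18.137%

18.137%


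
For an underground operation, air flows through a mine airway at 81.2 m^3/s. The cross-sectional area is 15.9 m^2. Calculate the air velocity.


5.1069 m/s

Velocity = flow rate / cross-sectional area
= 81.2 / 15.9
= 5.1069 m/s


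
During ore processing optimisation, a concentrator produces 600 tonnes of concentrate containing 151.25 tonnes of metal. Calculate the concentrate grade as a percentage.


25.2083%

Grade = (metal in concentrate / concentrate mass) * 100
= (151.25 / 600) * 100
= 0.2520833333 * 100
= 25.2083%


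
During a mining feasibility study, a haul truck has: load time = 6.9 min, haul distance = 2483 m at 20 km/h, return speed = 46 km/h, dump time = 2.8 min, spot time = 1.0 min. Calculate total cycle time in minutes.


21.3877 min

Convert haul speed to m/min: 20 * 1000/60 = 333.3333333 m/min
Haul time = 2483 / 333.3333333 = 7.449 min
Convert return speed to m/min: 46 * 1000/60 = 766.6666667 m/min
Return time = 2483 / 766.6666667 = 3.238695652 min
Total cycle time:
= 6.9 + 7.449 + 2.8 + 3.238695652 + 1.0
= 21.3877 min


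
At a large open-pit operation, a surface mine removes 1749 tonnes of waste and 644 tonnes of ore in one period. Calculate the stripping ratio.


Stripping ratio = waste tonnage / ore tonnage
= 1749 / 644
= 2.7158

2.7158


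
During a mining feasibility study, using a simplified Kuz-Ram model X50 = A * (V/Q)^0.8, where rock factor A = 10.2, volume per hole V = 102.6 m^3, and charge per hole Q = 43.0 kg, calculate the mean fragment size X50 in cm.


Compute V/Q:
V/Q = 102.6 / 43.0 = 2.386046512
Raise to the power 0.8:
(V/Q)^0.8 = 2.386046512^0.8 = 2.005132721
Multiply by A:
X50 = 10.2 * 2.005132721
= 20.4524 cm

20.4524 cm


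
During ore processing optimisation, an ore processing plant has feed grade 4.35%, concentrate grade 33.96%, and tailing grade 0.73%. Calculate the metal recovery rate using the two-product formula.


85.0465%

Using the two-product formula:
R = 100 * c * (f - t) / (f * (c - t))
Numerator = 100 * 33.96 * (4.35 - 0.73)
= 100 * 33.96 * 3.62
= 12293.52
Denominator = 4.35 * (33.96 - 0.73)
= 4.35 * 33.23
= 144.5505
R = 12293.52 / 144.5505
= 85.0465%


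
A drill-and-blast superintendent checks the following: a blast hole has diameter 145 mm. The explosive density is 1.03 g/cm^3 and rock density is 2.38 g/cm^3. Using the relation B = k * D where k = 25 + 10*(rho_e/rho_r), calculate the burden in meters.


First, compute k:
rho_e / rho_r = 1.03 / 2.38 = 0.4327731092
k = 25 + 10 * 0.4327731092 = 29.32773109
Then, compute burden:
B = k * D / 1000 = 29.32773109 * 145 / 1000
= 4252.521008 / 1000
= 4.2525 m

4.2525 m


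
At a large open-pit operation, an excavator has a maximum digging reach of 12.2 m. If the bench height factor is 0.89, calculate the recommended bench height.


Bench height = reach * factor
= 12.2 * 0.89
= 10.858 m

10.858 m


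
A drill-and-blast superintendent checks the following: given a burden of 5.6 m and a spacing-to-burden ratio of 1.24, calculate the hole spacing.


Spacing = burden * ratio
= 5.6 * 1.24
= 6.944 m

6.944 m


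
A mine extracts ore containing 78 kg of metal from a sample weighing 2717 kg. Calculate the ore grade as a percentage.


Ore grade = (metal mass / ore mass) * 100
= (78 / 2717) * 100
= 0.02870813397 * 100
= 2.8708%

2.8708%


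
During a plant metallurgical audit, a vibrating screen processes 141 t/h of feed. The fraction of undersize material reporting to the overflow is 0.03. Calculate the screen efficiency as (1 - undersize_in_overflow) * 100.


97.0%

Screen efficiency = (1 - fraction of undersize in overflow) * 100
= (1 - 0.03) * 100
= 0.97 * 100
= 97.0%


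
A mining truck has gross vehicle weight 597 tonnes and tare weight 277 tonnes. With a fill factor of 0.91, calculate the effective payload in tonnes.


Maximum payload = gross - tare
= 597 - 277 = 320 tonnes
Effective payload = max payload * fill factor
= 320 * 0.91
= 291.2 tonnes

291.2 tonnes


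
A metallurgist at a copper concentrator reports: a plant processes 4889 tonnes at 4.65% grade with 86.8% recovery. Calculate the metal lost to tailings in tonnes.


Total metal in feed:
= 4889 * 4.65 / 100 = 227.3385 tonnes
Metal recovered:
= 227.3385 * 86.8 / 100 = 197.329818 tonnes
Metal lost to tailings:
= 227.3385 - 197.329818
= 30.0087 tonnes

30.0087 tonnes


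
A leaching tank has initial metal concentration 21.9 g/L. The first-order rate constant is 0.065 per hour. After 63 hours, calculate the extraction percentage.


98.3344%

Compute the exponent:
-k * t = -0.065 * 63 = -4.095
Remaining concentration:
C = 21.9 * exp(-4.095)
= 21.9 * 0.01665574628
= 0.3647608436 g/L
Extracted = 21.9 - 0.3647608436 = 21.53523916 g/L
Extraction % = 21.53523916 / 21.9 * 100
= 98.3344%


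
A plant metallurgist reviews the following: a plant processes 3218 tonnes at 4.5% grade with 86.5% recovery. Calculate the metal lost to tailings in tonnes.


Total metal in feed:
= 3218 * 4.5 / 100 = 144.81 tonnes
Metal recovered:
= 144.81 * 86.5 / 100 = 125.26065 tonnes
Metal lost to tailings:
= 144.81 - 125.26065
= 19.5494 tonnes

19.5494 tonnes


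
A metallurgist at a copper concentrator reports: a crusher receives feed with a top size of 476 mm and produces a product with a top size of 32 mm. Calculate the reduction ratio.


Reduction ratio = feed size / product size
= 476 / 32
= 14.875

14.875


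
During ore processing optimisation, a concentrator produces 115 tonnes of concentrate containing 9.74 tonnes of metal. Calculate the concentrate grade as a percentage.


Grade = (metal in concentrate / concentrate mass) * 100
= (9.74 / 115) * 100
= 0.08469565217 * 100
= 8.4696%

8.4696%


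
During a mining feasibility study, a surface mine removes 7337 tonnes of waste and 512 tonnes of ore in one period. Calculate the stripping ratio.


14.3301

Stripping ratio = waste tonnage / ore tonnage
= 7337 / 512
= 14.3301


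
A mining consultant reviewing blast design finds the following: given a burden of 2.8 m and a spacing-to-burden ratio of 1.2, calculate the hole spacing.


3.36 m

Spacing = burden * ratio
= 2.8 * 1.2
= 3.36 m


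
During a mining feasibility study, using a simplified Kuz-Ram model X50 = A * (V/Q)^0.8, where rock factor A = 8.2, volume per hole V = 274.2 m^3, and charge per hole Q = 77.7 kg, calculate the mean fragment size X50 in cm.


Compute V/Q:
V/Q = 274.2 / 77.7 = 3.528957529
Raise to the power 0.8:
(V/Q)^0.8 = 3.528957529^0.8 = 2.742313776
Multiply by A:
X50 = 8.2 * 2.742313776
= 22.487 cm

22.487 cm


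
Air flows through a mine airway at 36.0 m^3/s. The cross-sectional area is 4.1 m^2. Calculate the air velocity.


Velocity = flow rate / cross-sectional area
= 36.0 / 4.1
= 8.7805 m/s

8.7805 m/s


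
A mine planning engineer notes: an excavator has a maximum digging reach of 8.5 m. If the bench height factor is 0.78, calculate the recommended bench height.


Bench height = reach * factor
= 8.5 * 0.78
= 6.63 m

6.63 m


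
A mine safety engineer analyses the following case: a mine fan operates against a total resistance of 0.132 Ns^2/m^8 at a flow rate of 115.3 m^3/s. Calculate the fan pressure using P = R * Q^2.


Compute Q^2:
Q^2 = 115.3^2 = 13294.09
Compute pressure:
P = R * Q^2 = 0.132 * 13294.09
= 1754.8199 Pa

1754.8199 Pa


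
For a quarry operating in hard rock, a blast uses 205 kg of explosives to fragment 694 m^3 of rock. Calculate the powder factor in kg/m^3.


Powder factor = explosive mass / rock volume
= 205 / 694
= 0.2954 kg/m^3

0.2954 kg/m^3


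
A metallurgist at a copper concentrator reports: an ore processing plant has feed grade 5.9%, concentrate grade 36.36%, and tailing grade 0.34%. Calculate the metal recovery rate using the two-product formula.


95.1268%

Using the two-product formula:
R = 100 * c * (f - t) / (f * (c - t))
Numerator = 100 * 36.36 * (5.9 - 0.34)
= 100 * 36.36 * 5.56
= 20216.16
Denominator = 5.9 * (36.36 - 0.34)
= 5.9 * 36.02
= 212.518
R = 20216.16 / 212.518
= 95.1268%


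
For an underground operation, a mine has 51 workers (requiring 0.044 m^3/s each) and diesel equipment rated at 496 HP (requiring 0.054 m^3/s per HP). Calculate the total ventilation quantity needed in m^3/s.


Airflow for workers:
Q_people = 51 * 0.044 = 2.244 m^3/s
Airflow for diesel equipment:
Q_diesel = 496 * 0.054 = 26.784 m^3/s
Total ventilation:
Q_total = 2.244 + 26.784
= 29.028 m^3/s

29.028 m^3/s


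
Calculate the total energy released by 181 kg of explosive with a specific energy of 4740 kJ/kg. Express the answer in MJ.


857.94 MJ

Energy = mass * specific_energy / 1000
= 181 * 4740 / 1000
= 857940 / 1000
= 857.94 MJ


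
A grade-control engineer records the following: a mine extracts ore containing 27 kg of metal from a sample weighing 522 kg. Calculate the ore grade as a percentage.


5.1724%

Ore grade = (metal mass / ore mass) * 100
= (27 / 522) * 100
= 0.05172413793 * 100
= 5.1724%


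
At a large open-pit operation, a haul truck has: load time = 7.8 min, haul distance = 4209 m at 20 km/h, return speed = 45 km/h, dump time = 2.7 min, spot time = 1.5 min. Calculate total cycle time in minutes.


Convert haul speed to m/min: 20 * 1000/60 = 333.3333333 m/min
Haul time = 4209 / 333.3333333 = 12.627 min
Convert return speed to m/min: 45 * 1000/60 = 750 m/min
Return time = 4209 / 750 = 5.612 min
Total cycle time:
= 7.8 + 12.627 + 2.7 + 5.612 + 1.5
= 30.239 min

30.239 min


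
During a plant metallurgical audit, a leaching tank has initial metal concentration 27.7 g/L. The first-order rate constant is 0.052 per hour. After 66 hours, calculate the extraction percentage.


Compute the exponent:
-k * t = -0.052 * 66 = -3.432
Remaining concentration:
C = 27.7 * exp(-3.432)
= 27.7 * 0.03232223162
= 0.8953258159 g/L
Extracted = 27.7 - 0.8953258159 = 26.80467418 g/L
Extraction % = 26.80467418 / 27.7 * 100
= 96.7678%

96.7678%


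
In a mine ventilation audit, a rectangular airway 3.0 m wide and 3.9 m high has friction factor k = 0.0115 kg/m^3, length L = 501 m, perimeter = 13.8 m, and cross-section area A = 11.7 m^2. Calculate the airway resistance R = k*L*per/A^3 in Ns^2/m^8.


0.0496 Ns^2/m^8

Compute the numerator:
k * L * per = 0.0115 * 501 * 13.8
= 79.5087
Compute the denominator:
A^3 = 11.7^3 = 1601.613
Resistance:
R = 79.5087 / 1601.613
= 0.0496 Ns^2/m^8


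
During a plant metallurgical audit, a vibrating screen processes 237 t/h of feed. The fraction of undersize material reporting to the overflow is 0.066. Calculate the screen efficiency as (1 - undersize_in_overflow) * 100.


93.4%

Screen efficiency = (1 - fraction of undersize in overflow) * 100
= (1 - 0.066) * 100
= 0.934 * 100
= 93.4%


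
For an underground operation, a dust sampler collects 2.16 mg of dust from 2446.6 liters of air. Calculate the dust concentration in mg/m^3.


Convert liters to m^3: 1 m^3 = 1000 L
Concentration = mass / volume * 1000
= 2.16 / 2446.6 * 1000
= 0.0008828578435 * 1000
= 0.8829 mg/m^3

0.8829 mg/m^3


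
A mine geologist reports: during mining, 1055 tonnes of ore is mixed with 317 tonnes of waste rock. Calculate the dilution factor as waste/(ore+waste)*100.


Total material = ore + waste
= 1055 + 317 = 1372 tonnes
Dilution = waste / total * 100
= 317 / 1372 * 100
= 0.2310495627 * 100
= 23.105%

23.105%


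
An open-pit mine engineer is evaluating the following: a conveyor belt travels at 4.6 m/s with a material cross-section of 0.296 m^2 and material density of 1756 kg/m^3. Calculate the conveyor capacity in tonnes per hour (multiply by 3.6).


8607.4906 t/h

Volumetric flow = speed * area
= 4.6 * 0.296 = 1.3616 m^3/s
Mass flow = volumetric * density
= 1.3616 * 1756 = 2390.9696 kg/s
Convert to t/h: multiply by 3.6
Capacity = 2390.9696 * 3.6
= 8607.4906 t/h


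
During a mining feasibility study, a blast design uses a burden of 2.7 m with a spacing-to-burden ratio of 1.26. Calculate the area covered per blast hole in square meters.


First, find the spacing:
Spacing = burden * ratio = 2.7 * 1.26
= 3.402 m
Then, calculate the area:
Area = burden * spacing = 2.7 * 3.402
= 9.1854 m^2

9.1854 m^2


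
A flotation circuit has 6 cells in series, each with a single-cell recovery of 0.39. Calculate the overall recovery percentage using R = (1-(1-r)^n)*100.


94.848%

Complement of single-cell recovery:
1 - r = 1 - 0.39 = 0.61
Raise to power n:
(1 - r)^6 = 0.61^6 = 0.05152037436
Overall recovery:
R = (1 - 0.05152037436) * 100
= 94.848%


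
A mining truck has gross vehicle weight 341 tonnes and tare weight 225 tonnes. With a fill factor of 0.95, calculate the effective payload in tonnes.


110.2 tonnes

Maximum payload = gross - tare
= 341 - 225 = 116 tonnes
Effective payload = max payload * fill factor
= 116 * 0.95
= 110.2 tonnes


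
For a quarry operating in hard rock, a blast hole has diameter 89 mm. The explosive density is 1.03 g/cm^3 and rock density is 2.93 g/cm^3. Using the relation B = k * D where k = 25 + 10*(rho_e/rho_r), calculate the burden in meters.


2.5379 m

First, compute k:
rho_e / rho_r = 1.03 / 2.93 = 0.3515358362
k = 25 + 10 * 0.3515358362 = 28.51535836
Then, compute burden:
B = k * D / 1000 = 28.51535836 * 89 / 1000
= 2537.866894 / 1000
= 2.5379 m


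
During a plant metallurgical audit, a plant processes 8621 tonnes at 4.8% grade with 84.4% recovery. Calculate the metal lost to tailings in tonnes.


64.554 tonnes

Total metal in feed:
= 8621 * 4.8 / 100 = 413.808 tonnes
Metal recovered:
= 413.808 * 84.4 / 100 = 349.253952 tonnes
Metal lost to tailings:
= 413.808 - 349.253952
= 64.554 tonnes


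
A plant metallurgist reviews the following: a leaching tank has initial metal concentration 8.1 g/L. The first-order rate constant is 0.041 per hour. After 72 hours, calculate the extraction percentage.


94.7765%

Compute the exponent:
-k * t = -0.041 * 72 = -2.952
Remaining concentration:
C = 8.1 * exp(-2.952)
= 8.1 * 0.05223513115
= 0.4231045623 g/L
Extracted = 8.1 - 0.4231045623 = 7.676895438 g/L
Extraction % = 7.676895438 / 8.1 * 100
= 94.7765%


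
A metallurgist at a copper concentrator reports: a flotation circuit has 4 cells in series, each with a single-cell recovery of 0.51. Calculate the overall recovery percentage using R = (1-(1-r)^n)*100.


94.2352%

Complement of single-cell recovery:
1 - r = 1 - 0.51 = 0.49
Raise to power n:
(1 - r)^4 = 0.49^4 = 0.05764801
Overall recovery:
R = (1 - 0.05764801) * 100
= 94.2352%


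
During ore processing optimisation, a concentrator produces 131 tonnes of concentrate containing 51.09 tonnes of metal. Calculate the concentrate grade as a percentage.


Grade = (metal in concentrate / concentrate mass) * 100
= (51.09 / 131) * 100
= 0.39 * 100
= 39.0%

39.0%


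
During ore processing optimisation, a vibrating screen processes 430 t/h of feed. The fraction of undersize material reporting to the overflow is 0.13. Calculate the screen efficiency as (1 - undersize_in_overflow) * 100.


Screen efficiency = (1 - fraction of undersize in overflow) * 100
= (1 - 0.13) * 100
= 0.87 * 100
= 87.0%

87.0%


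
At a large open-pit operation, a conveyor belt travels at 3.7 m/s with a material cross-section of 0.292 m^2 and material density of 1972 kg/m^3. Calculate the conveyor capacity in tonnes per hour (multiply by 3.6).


7669.9757 t/h

Volumetric flow = speed * area
= 3.7 * 0.292 = 1.0804 m^3/s
Mass flow = volumetric * density
= 1.0804 * 1972 = 2130.5488 kg/s
Convert to t/h: multiply by 3.6
Capacity = 2130.5488 * 3.6
= 7669.9757 t/h


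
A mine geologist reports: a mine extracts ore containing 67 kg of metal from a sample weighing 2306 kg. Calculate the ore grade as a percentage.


2.9055%

Ore grade = (metal mass / ore mass) * 100
= (67 / 2306) * 100
= 0.02905464007 * 100
= 2.9055%


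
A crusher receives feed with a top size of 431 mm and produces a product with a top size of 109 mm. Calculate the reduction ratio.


Reduction ratio = feed size / product size
= 431 / 109
= 3.9541

3.9541


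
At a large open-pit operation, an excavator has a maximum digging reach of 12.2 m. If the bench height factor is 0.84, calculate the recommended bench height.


Bench height = reach * factor
= 12.2 * 0.84
= 10.248 m

10.248 m


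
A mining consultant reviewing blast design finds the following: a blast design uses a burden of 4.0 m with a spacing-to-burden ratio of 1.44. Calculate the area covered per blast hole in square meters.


23.04 m^2

First, find the spacing:
Spacing = burden * ratio = 4.0 * 1.44
= 5.76 m
Then, calculate the area:
Area = burden * spacing = 4.0 * 5.76
= 23.04 m^2


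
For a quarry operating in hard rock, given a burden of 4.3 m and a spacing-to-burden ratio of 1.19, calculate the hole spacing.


5.117 m

Spacing = burden * ratio
= 4.3 * 1.19
= 5.117 m


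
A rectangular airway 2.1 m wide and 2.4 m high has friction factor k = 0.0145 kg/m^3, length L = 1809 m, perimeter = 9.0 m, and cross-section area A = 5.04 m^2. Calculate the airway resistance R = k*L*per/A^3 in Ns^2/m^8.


Compute the numerator:
k * L * per = 0.0145 * 1809 * 9.0
= 236.0745
Compute the denominator:
A^3 = 5.04^3 = 128.024064
Resistance:
R = 236.0745 / 128.024064
= 1.844 Ns^2/m^8

1.844 Ns^2/m^8


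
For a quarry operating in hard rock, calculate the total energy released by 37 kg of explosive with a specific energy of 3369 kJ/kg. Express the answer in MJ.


Energy = mass * specific_energy / 1000
= 37 * 3369 / 1000
= 124653 / 1000
= 124.653 MJ

124.653 MJ


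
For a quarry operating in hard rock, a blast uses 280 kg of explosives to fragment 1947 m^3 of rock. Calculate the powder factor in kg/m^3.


Powder factor = explosive mass / rock volume
= 280 / 1947
= 0.1438 kg/m^3

0.1438 kg/m^3


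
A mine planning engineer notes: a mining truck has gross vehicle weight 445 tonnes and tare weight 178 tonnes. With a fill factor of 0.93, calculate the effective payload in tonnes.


Maximum payload = gross - tare
= 445 - 178 = 267 tonnes
Effective payload = max payload * fill factor
= 267 * 0.93
= 248.31 tonnes

248.31 tonnes


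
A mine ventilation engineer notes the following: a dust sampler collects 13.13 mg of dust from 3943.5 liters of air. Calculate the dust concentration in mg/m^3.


Convert liters to m^3: 1 m^3 = 1000 L
Concentration = mass / volume * 1000
= 13.13 / 3943.5 * 1000
= 0.003329529606 * 1000
= 3.3295 mg/m^3

3.3295 mg/m^3


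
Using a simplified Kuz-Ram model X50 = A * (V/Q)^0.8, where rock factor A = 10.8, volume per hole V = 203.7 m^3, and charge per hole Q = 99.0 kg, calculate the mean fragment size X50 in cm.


19.2357 cm

Compute V/Q:
V/Q = 203.7 / 99.0 = 2.057575758
Raise to the power 0.8:
(V/Q)^0.8 = 2.057575758^0.8 = 1.781085088
Multiply by A:
X50 = 10.8 * 1.781085088
= 19.2357 cm


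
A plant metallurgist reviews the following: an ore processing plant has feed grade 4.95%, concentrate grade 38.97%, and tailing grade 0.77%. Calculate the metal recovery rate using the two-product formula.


86.1466%

Using the two-product formula:
R = 100 * c * (f - t) / (f * (c - t))
Numerator = 100 * 38.97 * (4.95 - 0.77)
= 100 * 38.97 * 4.18
= 16289.46
Denominator = 4.95 * (38.97 - 0.77)
= 4.95 * 38.2
= 189.09
R = 16289.46 / 189.09
= 86.1466%


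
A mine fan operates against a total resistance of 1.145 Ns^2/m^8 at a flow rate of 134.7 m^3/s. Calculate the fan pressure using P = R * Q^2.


Compute Q^2:
Q^2 = 134.7^2 = 18144.09
Compute pressure:
P = R * Q^2 = 1.145 * 18144.09
= 20774.9831 Pa

20774.9831 Pa


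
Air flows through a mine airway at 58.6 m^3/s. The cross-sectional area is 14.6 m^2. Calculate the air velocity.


Velocity = flow rate / cross-sectional area
= 58.6 / 14.6
= 4.0137 m/s

4.0137 m/s


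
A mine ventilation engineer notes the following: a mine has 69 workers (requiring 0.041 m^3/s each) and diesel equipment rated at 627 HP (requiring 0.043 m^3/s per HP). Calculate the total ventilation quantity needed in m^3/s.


Airflow for workers:
Q_people = 69 * 0.041 = 2.829 m^3/s
Airflow for diesel equipment:
Q_diesel = 627 * 0.043 = 26.961 m^3/s
Total ventilation:
Q_total = 2.829 + 26.961
= 29.79 m^3/s

29.79 m^3/s


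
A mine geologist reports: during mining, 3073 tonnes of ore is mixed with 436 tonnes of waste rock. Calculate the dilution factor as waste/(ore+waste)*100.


12.4252%

Total material = ore + waste
= 3073 + 436 = 3509 tonnes
Dilution = waste / total * 100
= 436 / 3509 * 100
= 0.1242519236 * 100
= 12.4252%


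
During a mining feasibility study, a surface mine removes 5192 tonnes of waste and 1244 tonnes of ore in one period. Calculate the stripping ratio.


Stripping ratio = waste tonnage / ore tonnage
= 5192 / 1244
= 4.1736

4.1736


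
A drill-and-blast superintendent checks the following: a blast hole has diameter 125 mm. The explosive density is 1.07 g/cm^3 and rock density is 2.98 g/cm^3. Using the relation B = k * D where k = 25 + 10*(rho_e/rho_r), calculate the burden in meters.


3.5738 m

First, compute k:
rho_e / rho_r = 1.07 / 2.98 = 0.3590604027
k = 25 + 10 * 0.3590604027 = 28.59060403
Then, compute burden:
B = k * D / 1000 = 28.59060403 * 125 / 1000
= 3573.825503 / 1000
= 3.5738 m
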